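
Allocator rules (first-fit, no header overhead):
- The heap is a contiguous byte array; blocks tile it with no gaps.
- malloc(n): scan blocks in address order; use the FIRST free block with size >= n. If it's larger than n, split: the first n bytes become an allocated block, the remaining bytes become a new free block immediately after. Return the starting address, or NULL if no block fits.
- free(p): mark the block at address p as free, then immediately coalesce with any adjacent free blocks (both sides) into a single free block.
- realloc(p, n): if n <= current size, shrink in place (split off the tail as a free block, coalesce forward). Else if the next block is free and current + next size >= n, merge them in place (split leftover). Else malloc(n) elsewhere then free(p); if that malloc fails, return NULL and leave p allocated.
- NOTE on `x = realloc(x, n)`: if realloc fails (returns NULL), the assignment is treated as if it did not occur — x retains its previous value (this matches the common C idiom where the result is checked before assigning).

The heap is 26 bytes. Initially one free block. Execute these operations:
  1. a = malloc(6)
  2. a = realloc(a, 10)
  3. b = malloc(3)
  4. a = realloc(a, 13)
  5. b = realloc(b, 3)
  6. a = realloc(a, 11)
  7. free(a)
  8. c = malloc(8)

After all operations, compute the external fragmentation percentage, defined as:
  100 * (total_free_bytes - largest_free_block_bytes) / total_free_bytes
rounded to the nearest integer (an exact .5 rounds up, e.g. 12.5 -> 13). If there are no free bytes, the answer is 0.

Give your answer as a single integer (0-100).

Answer: 13

Derivation:
Op 1: a = malloc(6) -> a = 0; heap: [0-5 ALLOC][6-25 FREE]
Op 2: a = realloc(a, 10) -> a = 0; heap: [0-9 ALLOC][10-25 FREE]
Op 3: b = malloc(3) -> b = 10; heap: [0-9 ALLOC][10-12 ALLOC][13-25 FREE]
Op 4: a = realloc(a, 13) -> a = 13; heap: [0-9 FREE][10-12 ALLOC][13-25 ALLOC]
Op 5: b = realloc(b, 3) -> b = 10; heap: [0-9 FREE][10-12 ALLOC][13-25 ALLOC]
Op 6: a = realloc(a, 11) -> a = 13; heap: [0-9 FREE][10-12 ALLOC][13-23 ALLOC][24-25 FREE]
Op 7: free(a) -> (freed a); heap: [0-9 FREE][10-12 ALLOC][13-25 FREE]
Op 8: c = malloc(8) -> c = 0; heap: [0-7 ALLOC][8-9 FREE][10-12 ALLOC][13-25 FREE]
Free blocks: [2 13] total_free=15 largest=13 -> 100*(15-13)/15 = 200/15 ≈ 13.333 -> rounds to 13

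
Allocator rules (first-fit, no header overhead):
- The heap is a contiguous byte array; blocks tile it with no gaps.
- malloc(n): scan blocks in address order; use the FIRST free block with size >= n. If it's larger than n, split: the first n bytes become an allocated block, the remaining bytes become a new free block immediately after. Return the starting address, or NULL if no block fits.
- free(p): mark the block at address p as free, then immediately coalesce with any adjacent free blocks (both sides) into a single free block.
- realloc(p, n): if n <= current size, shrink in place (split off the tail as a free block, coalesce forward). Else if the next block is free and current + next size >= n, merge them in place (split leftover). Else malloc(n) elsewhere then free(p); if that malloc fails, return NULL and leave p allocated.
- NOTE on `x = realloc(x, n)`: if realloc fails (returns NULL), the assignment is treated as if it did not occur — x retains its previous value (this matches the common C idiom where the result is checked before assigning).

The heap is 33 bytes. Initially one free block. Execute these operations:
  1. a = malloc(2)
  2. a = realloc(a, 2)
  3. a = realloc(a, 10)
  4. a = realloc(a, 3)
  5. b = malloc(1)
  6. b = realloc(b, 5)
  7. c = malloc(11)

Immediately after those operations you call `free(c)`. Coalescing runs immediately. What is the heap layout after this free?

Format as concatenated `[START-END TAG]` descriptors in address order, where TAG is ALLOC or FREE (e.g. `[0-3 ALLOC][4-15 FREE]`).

Op 1: a = malloc(2) -> a = 0; heap: [0-1 ALLOC][2-32 FREE]
Op 2: a = realloc(a, 2) -> a = 0; heap: [0-1 ALLOC][2-32 FREE]
Op 3: a = realloc(a, 10) -> a = 0; heap: [0-9 ALLOC][10-32 FREE]
Op 4: a = realloc(a, 3) -> a = 0; heap: [0-2 ALLOC][3-32 FREE]
Op 5: b = malloc(1) -> b = 3; heap: [0-2 ALLOC][3-3 ALLOC][4-32 FREE]
Op 6: b = realloc(b, 5) -> b = 3; heap: [0-2 ALLOC][3-7 ALLOC][8-32 FREE]
Op 7: c = malloc(11) -> c = 8; heap: [0-2 ALLOC][3-7 ALLOC][8-18 ALLOC][19-32 FREE]
free(c): c = 8 -> block [8-18 ALLOC]; mark free, coalesce with adjacent free neighbors -> [0-2 ALLOC][3-7 ALLOC][8-32 FREE]

Answer: [0-2 ALLOC][3-7 ALLOC][8-32 FREE]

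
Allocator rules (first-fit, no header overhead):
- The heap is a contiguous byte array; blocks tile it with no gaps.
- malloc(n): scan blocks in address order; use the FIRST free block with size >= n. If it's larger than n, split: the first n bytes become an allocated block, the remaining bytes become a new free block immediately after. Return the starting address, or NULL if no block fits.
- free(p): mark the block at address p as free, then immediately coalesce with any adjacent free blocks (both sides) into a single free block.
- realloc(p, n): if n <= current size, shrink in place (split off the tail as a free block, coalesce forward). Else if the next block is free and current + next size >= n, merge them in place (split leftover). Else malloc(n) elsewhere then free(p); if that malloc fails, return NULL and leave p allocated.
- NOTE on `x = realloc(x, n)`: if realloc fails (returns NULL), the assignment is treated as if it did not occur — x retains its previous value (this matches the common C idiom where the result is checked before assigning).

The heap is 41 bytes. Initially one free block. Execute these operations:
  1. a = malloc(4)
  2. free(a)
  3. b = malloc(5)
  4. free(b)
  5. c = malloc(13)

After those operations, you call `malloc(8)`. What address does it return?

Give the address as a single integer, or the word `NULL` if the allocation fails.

Answer: 13

Derivation:
Op 1: a = malloc(4) -> a = 0; heap: [0-3 ALLOC][4-40 FREE]
Op 2: free(a) -> (freed a); heap: [0-40 FREE]
Op 3: b = malloc(5) -> b = 0; heap: [0-4 ALLOC][5-40 FREE]
Op 4: free(b) -> (freed b); heap: [0-40 FREE]
Op 5: c = malloc(13) -> c = 0; heap: [0-12 ALLOC][13-40 FREE]
malloc(8): first-fit scan over [0-12 ALLOC][13-40 FREE] -> 13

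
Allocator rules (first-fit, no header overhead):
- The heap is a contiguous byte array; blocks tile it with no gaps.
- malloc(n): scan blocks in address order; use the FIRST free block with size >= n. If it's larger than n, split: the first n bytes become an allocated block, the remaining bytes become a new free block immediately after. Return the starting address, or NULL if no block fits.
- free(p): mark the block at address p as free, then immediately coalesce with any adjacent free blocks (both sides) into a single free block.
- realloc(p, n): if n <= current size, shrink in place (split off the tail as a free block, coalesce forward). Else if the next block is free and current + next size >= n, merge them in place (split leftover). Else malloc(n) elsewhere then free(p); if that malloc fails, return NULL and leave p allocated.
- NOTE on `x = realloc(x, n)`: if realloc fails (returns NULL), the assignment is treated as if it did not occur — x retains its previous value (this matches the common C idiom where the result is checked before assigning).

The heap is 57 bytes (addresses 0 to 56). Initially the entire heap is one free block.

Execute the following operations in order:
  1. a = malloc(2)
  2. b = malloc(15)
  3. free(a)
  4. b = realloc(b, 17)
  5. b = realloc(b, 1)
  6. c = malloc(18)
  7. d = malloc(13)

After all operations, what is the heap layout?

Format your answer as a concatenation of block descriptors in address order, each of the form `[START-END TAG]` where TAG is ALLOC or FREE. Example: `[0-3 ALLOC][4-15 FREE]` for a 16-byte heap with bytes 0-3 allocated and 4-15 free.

Answer: [0-1 FREE][2-2 ALLOC][3-20 ALLOC][21-33 ALLOC][34-56 FREE]

Derivation:
Op 1: a = malloc(2) -> a = 0; heap: [0-1 ALLOC][2-56 FREE]
Op 2: b = malloc(15) -> b = 2; heap: [0-1 ALLOC][2-16 ALLOC][17-56 FREE]
Op 3: free(a) -> (freed a); heap: [0-1 FREE][2-16 ALLOC][17-56 FREE]
Op 4: b = realloc(b, 17) -> b = 2; heap: [0-1 FREE][2-18 ALLOC][19-56 FREE]
Op 5: b = realloc(b, 1) -> b = 2; heap: [0-1 FREE][2-2 ALLOC][3-56 FREE]
Op 6: c = malloc(18) -> c = 3; heap: [0-1 FREE][2-2 ALLOC][3-20 ALLOC][21-56 FREE]
Op 7: d = malloc(13) -> d = 21; heap: [0-1 FREE][2-2 ALLOC][3-20 ALLOC][21-33 ALLOC][34-56 FREE]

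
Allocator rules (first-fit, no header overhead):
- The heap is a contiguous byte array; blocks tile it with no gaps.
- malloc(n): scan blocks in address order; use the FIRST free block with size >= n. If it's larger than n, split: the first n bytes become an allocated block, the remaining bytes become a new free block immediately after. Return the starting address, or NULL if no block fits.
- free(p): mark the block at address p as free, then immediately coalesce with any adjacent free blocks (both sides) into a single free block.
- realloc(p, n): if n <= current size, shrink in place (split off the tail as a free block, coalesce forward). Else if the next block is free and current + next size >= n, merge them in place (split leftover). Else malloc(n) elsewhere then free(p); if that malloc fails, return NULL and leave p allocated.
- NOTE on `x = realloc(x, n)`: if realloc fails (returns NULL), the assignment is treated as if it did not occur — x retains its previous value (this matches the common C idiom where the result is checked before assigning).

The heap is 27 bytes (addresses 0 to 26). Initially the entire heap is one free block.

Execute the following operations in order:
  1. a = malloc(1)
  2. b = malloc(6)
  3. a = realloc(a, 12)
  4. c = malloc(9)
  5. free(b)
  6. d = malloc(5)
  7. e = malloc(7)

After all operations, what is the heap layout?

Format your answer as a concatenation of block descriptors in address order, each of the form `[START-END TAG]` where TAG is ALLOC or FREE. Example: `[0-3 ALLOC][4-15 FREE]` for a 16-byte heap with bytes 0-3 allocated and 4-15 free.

Answer: [0-4 ALLOC][5-6 FREE][7-18 ALLOC][19-25 ALLOC][26-26 FREE]

Derivation:
Op 1: a = malloc(1) -> a = 0; heap: [0-0 ALLOC][1-26 FREE]
Op 2: b = malloc(6) -> b = 1; heap: [0-0 ALLOC][1-6 ALLOC][7-26 FREE]
Op 3: a = realloc(a, 12) -> a = 7; heap: [0-0 FREE][1-6 ALLOC][7-18 ALLOC][19-26 FREE]
Op 4: c = malloc(9) -> c = NULL; heap: [0-0 FREE][1-6 ALLOC][7-18 ALLOC][19-26 FREE]
Op 5: free(b) -> (freed b); heap: [0-6 FREE][7-18 ALLOC][19-26 FREE]
Op 6: d = malloc(5) -> d = 0; heap: [0-4 ALLOC][5-6 FREE][7-18 ALLOC][19-26 FREE]
Op 7: e = malloc(7) -> e = 19; heap: [0-4 ALLOC][5-6 FREE][7-18 ALLOC][19-25 ALLOC][26-26 FREE]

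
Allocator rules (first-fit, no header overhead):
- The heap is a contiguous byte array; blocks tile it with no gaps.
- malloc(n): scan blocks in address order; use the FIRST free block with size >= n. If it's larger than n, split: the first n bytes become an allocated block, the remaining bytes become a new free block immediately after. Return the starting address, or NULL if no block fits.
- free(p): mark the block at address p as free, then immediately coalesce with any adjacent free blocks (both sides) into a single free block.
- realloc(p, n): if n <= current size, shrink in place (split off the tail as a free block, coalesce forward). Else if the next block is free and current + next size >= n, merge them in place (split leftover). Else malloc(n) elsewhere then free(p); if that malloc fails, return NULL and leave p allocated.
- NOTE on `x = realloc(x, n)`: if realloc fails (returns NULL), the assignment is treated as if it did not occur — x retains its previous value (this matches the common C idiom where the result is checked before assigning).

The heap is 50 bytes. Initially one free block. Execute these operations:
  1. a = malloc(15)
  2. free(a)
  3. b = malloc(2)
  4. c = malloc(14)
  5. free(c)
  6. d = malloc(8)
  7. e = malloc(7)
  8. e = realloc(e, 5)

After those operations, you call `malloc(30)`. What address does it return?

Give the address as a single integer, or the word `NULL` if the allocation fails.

Op 1: a = malloc(15) -> a = 0; heap: [0-14 ALLOC][15-49 FREE]
Op 2: free(a) -> (freed a); heap: [0-49 FREE]
Op 3: b = malloc(2) -> b = 0; heap: [0-1 ALLOC][2-49 FREE]
Op 4: c = malloc(14) -> c = 2; heap: [0-1 ALLOC][2-15 ALLOC][16-49 FREE]
Op 5: free(c) -> (freed c); heap: [0-1 ALLOC][2-49 FREE]
Op 6: d = malloc(8) -> d = 2; heap: [0-1 ALLOC][2-9 ALLOC][10-49 FREE]
Op 7: e = malloc(7) -> e = 10; heap: [0-1 ALLOC][2-9 ALLOC][10-16 ALLOC][17-49 FREE]
Op 8: e = realloc(e, 5) -> e = 10; heap: [0-1 ALLOC][2-9 ALLOC][10-14 ALLOC][15-49 FREE]
malloc(30): first-fit scan over [0-1 ALLOC][2-9 ALLOC][10-14 ALLOC][15-49 FREE] -> 15

Answer: 15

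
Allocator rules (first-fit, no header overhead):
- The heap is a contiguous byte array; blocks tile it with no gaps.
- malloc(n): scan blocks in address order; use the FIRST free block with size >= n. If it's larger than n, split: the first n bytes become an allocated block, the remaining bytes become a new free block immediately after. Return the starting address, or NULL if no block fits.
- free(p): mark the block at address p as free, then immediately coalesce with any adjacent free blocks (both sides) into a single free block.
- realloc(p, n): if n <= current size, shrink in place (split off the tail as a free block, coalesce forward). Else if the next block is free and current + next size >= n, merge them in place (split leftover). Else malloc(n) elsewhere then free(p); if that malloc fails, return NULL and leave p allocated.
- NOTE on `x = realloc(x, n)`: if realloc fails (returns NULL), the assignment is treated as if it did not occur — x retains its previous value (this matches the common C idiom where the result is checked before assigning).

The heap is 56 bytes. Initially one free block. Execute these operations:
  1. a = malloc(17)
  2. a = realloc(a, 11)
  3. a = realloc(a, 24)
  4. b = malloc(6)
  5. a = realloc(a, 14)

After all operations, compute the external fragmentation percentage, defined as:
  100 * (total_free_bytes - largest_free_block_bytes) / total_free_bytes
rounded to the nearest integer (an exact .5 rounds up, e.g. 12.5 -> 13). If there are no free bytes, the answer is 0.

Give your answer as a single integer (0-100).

Op 1: a = malloc(17) -> a = 0; heap: [0-16 ALLOC][17-55 FREE]
Op 2: a = realloc(a, 11) -> a = 0; heap: [0-10 ALLOC][11-55 FREE]
Op 3: a = realloc(a, 24) -> a = 0; heap: [0-23 ALLOC][24-55 FREE]
Op 4: b = malloc(6) -> b = 24; heap: [0-23 ALLOC][24-29 ALLOC][30-55 FREE]
Op 5: a = realloc(a, 14) -> a = 0; heap: [0-13 ALLOC][14-23 FREE][24-29 ALLOC][30-55 FREE]
Free blocks: [10 26] total_free=36 largest=26 -> 100*(36-26)/36 = 1000/36 ≈ 27.778 -> rounds to 28

Answer: 28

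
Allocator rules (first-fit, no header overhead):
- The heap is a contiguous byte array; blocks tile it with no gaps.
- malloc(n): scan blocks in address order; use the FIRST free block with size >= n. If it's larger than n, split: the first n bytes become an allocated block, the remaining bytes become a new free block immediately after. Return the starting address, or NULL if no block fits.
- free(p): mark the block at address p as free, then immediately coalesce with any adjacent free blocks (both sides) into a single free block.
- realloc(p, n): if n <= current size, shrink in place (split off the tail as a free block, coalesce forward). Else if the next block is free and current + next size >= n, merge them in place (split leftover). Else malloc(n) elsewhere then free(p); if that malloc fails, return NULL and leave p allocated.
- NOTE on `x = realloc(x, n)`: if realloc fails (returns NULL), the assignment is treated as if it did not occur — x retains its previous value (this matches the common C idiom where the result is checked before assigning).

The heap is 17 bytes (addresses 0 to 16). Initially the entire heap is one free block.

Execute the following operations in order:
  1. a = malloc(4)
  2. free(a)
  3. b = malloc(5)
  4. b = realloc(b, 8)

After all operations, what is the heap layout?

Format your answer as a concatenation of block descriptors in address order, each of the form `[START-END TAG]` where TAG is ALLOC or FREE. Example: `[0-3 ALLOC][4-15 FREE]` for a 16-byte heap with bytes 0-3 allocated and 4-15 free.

Op 1: a = malloc(4) -> a = 0; heap: [0-3 ALLOC][4-16 FREE]
Op 2: free(a) -> (freed a); heap: [0-16 FREE]
Op 3: b = malloc(5) -> b = 0; heap: [0-4 ALLOC][5-16 FREE]
Op 4: b = realloc(b, 8) -> b = 0; heap: [0-7 ALLOC][8-16 FREE]

Answer: [0-7 ALLOC][8-16 FREE]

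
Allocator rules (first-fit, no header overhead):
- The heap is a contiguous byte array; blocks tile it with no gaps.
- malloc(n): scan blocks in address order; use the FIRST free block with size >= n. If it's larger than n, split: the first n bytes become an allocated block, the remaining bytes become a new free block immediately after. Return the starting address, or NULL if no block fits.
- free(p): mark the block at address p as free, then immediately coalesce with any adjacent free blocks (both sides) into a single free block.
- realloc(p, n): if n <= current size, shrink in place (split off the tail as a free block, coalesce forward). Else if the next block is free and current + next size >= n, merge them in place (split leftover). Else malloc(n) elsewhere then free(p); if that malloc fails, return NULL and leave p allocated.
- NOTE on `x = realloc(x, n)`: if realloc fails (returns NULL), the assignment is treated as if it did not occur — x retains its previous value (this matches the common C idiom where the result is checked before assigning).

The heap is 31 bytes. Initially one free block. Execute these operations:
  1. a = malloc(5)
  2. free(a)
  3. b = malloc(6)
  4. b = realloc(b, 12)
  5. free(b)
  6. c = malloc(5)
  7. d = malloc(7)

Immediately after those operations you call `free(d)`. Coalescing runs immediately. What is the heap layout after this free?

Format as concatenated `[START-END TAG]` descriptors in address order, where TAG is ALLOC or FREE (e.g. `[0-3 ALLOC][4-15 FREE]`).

Op 1: a = malloc(5) -> a = 0; heap: [0-4 ALLOC][5-30 FREE]
Op 2: free(a) -> (freed a); heap: [0-30 FREE]
Op 3: b = malloc(6) -> b = 0; heap: [0-5 ALLOC][6-30 FREE]
Op 4: b = realloc(b, 12) -> b = 0; heap: [0-11 ALLOC][12-30 FREE]
Op 5: free(b) -> (freed b); heap: [0-30 FREE]
Op 6: c = malloc(5) -> c = 0; heap: [0-4 ALLOC][5-30 FREE]
Op 7: d = malloc(7) -> d = 5; heap: [0-4 ALLOC][5-11 ALLOC][12-30 FREE]
free(d): d = 5 -> block [5-11 ALLOC]; mark free, coalesce with adjacent free neighbors -> [0-4 ALLOC][5-30 FREE]

Answer: [0-4 ALLOC][5-30 FREE]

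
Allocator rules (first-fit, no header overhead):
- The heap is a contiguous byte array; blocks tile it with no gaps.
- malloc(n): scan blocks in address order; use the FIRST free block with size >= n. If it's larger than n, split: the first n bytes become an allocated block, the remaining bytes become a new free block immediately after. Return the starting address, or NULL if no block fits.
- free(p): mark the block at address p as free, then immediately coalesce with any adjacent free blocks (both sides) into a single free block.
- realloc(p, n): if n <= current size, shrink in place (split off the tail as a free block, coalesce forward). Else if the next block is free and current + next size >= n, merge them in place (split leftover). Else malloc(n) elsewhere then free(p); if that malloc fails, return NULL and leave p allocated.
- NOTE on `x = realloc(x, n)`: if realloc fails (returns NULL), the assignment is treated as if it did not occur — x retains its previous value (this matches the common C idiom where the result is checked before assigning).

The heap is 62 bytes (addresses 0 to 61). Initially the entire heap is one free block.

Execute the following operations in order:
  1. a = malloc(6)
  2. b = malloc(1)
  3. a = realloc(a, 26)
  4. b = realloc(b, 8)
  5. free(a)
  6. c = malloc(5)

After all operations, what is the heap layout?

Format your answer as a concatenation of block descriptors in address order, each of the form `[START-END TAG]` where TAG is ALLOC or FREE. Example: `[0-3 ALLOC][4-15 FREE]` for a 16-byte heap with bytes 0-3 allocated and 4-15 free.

Answer: [0-4 ALLOC][5-32 FREE][33-40 ALLOC][41-61 FREE]

Derivation:
Op 1: a = malloc(6) -> a = 0; heap: [0-5 ALLOC][6-61 FREE]
Op 2: b = malloc(1) -> b = 6; heap: [0-5 ALLOC][6-6 ALLOC][7-61 FREE]
Op 3: a = realloc(a, 26) -> a = 7; heap: [0-5 FREE][6-6 ALLOC][7-32 ALLOC][33-61 FREE]
Op 4: b = realloc(b, 8) -> b = 33; heap: [0-6 FREE][7-32 ALLOC][33-40 ALLOC][41-61 FREE]
Op 5: free(a) -> (freed a); heap: [0-32 FREE][33-40 ALLOC][41-61 FREE]
Op 6: c = malloc(5) -> c = 0; heap: [0-4 ALLOC][5-32 FREE][33-40 ALLOC][41-61 FREE]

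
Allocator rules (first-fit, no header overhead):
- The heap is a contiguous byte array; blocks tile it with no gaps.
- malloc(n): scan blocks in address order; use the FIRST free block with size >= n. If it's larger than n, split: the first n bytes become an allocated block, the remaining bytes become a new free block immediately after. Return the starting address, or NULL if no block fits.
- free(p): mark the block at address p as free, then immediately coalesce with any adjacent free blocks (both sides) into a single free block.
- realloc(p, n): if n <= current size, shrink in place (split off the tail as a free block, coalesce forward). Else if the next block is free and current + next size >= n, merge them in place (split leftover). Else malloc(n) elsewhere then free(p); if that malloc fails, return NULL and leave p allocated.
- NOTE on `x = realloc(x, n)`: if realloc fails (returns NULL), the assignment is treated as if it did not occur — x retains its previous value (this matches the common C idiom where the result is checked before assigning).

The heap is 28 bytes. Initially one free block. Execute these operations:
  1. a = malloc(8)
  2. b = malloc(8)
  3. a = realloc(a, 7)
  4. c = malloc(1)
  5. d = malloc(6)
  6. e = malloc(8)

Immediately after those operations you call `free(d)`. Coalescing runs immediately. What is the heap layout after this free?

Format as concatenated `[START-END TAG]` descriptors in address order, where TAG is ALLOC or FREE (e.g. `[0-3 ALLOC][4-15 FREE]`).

Answer: [0-6 ALLOC][7-7 ALLOC][8-15 ALLOC][16-27 FREE]

Derivation:
Op 1: a = malloc(8) -> a = 0; heap: [0-7 ALLOC][8-27 FREE]
Op 2: b = malloc(8) -> b = 8; heap: [0-7 ALLOC][8-15 ALLOC][16-27 FREE]
Op 3: a = realloc(a, 7) -> a = 0; heap: [0-6 ALLOC][7-7 FREE][8-15 ALLOC][16-27 FREE]
Op 4: c = malloc(1) -> c = 7; heap: [0-6 ALLOC][7-7 ALLOC][8-15 ALLOC][16-27 FREE]
Op 5: d = malloc(6) -> d = 16; heap: [0-6 ALLOC][7-7 ALLOC][8-15 ALLOC][16-21 ALLOC][22-27 FREE]
Op 6: e = malloc(8) -> e = NULL; heap: [0-6 ALLOC][7-7 ALLOC][8-15 ALLOC][16-21 ALLOC][22-27 FREE]
free(d): d = 16 -> block [16-21 ALLOC]; mark free, coalesce with adjacent free neighbors -> [0-6 ALLOC][7-7 ALLOC][8-15 ALLOC][16-27 FREE]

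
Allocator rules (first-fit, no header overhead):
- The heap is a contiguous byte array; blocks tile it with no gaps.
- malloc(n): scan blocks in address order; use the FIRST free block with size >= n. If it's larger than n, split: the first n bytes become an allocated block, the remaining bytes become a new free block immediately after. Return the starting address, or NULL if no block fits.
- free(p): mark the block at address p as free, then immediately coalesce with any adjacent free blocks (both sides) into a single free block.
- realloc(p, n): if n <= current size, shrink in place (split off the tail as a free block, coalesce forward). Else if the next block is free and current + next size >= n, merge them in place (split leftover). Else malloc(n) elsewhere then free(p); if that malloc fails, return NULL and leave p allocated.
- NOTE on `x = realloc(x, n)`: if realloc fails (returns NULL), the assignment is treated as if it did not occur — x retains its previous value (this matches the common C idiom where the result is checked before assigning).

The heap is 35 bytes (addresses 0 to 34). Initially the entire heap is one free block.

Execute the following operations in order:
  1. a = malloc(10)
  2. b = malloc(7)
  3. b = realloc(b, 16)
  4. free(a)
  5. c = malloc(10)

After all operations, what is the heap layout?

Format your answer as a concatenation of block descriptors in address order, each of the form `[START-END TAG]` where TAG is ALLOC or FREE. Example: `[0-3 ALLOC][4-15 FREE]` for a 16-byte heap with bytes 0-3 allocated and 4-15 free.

Op 1: a = malloc(10) -> a = 0; heap: [0-9 ALLOC][10-34 FREE]
Op 2: b = malloc(7) -> b = 10; heap: [0-9 ALLOC][10-16 ALLOC][17-34 FREE]
Op 3: b = realloc(b, 16) -> b = 10; heap: [0-9 ALLOC][10-25 ALLOC][26-34 FREE]
Op 4: free(a) -> (freed a); heap: [0-9 FREE][10-25 ALLOC][26-34 FREE]
Op 5: c = malloc(10) -> c = 0; heap: [0-9 ALLOC][10-25 ALLOC][26-34 FREE]

Answer: [0-9 ALLOC][10-25 ALLOC][26-34 FREE]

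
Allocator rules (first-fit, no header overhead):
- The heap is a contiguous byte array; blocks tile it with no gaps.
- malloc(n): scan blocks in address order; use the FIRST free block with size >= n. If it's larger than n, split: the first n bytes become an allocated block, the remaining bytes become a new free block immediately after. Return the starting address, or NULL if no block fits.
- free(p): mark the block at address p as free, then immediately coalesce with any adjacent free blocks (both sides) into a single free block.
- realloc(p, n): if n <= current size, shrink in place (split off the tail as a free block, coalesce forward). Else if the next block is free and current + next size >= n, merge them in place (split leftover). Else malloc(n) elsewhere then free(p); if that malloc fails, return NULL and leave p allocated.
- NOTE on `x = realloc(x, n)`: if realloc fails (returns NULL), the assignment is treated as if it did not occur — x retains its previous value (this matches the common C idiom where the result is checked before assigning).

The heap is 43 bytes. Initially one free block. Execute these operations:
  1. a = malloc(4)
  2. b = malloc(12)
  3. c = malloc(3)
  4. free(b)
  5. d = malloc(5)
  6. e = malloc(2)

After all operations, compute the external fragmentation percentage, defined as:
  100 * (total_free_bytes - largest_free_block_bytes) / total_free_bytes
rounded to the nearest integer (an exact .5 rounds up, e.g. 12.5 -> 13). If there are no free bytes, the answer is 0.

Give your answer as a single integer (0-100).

Op 1: a = malloc(4) -> a = 0; heap: [0-3 ALLOC][4-42 FREE]
Op 2: b = malloc(12) -> b = 4; heap: [0-3 ALLOC][4-15 ALLOC][16-42 FREE]
Op 3: c = malloc(3) -> c = 16; heap: [0-3 ALLOC][4-15 ALLOC][16-18 ALLOC][19-42 FREE]
Op 4: free(b) -> (freed b); heap: [0-3 ALLOC][4-15 FREE][16-18 ALLOC][19-42 FREE]
Op 5: d = malloc(5) -> d = 4; heap: [0-3 ALLOC][4-8 ALLOC][9-15 FREE][16-18 ALLOC][19-42 FREE]
Op 6: e = malloc(2) -> e = 9; heap: [0-3 ALLOC][4-8 ALLOC][9-10 ALLOC][11-15 FREE][16-18 ALLOC][19-42 FREE]
Free blocks: [5 24] total_free=29 largest=24 -> 100*(29-24)/29 = 500/29 ≈ 17.241 -> rounds to 17

Answer: 17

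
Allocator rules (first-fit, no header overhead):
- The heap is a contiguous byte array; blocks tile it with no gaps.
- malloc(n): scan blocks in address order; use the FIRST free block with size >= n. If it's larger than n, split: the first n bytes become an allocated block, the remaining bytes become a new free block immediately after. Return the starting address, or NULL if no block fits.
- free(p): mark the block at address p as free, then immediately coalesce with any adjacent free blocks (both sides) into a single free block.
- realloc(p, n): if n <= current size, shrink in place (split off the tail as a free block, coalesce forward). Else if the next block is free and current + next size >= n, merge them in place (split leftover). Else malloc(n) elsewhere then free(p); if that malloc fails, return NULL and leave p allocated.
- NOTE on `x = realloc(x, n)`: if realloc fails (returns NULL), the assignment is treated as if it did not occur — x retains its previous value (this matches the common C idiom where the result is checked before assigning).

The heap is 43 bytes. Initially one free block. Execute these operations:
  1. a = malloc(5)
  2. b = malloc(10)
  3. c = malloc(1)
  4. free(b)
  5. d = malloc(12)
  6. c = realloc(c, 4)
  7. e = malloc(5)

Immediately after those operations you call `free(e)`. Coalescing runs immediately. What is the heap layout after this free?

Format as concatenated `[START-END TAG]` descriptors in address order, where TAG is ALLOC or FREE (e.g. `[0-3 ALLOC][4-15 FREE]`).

Op 1: a = malloc(5) -> a = 0; heap: [0-4 ALLOC][5-42 FREE]
Op 2: b = malloc(10) -> b = 5; heap: [0-4 ALLOC][5-14 ALLOC][15-42 FREE]
Op 3: c = malloc(1) -> c = 15; heap: [0-4 ALLOC][5-14 ALLOC][15-15 ALLOC][16-42 FREE]
Op 4: free(b) -> (freed b); heap: [0-4 ALLOC][5-14 FREE][15-15 ALLOC][16-42 FREE]
Op 5: d = malloc(12) -> d = 16; heap: [0-4 ALLOC][5-14 FREE][15-15 ALLOC][16-27 ALLOC][28-42 FREE]
Op 6: c = realloc(c, 4) -> c = 5; heap: [0-4 ALLOC][5-8 ALLOC][9-15 FREE][16-27 ALLOC][28-42 FREE]
Op 7: e = malloc(5) -> e = 9; heap: [0-4 ALLOC][5-8 ALLOC][9-13 ALLOC][14-15 FREE][16-27 ALLOC][28-42 FREE]
free(e): e = 9 -> block [9-13 ALLOC]; mark free, coalesce with adjacent free neighbors -> [0-4 ALLOC][5-8 ALLOC][9-15 FREE][16-27 ALLOC][28-42 FREE]

Answer: [0-4 ALLOC][5-8 ALLOC][9-15 FREE][16-27 ALLOC][28-42 FREE]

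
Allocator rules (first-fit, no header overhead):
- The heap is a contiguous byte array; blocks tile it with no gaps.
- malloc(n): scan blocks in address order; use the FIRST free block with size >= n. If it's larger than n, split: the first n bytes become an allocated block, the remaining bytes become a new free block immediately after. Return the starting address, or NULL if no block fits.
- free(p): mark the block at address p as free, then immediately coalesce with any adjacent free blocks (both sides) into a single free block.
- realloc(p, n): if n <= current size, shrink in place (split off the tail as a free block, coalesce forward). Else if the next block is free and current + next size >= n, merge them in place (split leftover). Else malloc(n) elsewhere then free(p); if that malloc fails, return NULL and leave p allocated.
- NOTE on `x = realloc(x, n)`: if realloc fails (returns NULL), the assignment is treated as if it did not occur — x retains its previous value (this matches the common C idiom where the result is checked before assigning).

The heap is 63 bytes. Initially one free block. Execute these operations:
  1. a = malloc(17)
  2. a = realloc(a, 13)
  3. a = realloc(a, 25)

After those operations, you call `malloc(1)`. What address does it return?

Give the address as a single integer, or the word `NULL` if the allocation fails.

Answer: 25

Derivation:
Op 1: a = malloc(17) -> a = 0; heap: [0-16 ALLOC][17-62 FREE]
Op 2: a = realloc(a, 13) -> a = 0; heap: [0-12 ALLOC][13-62 FREE]
Op 3: a = realloc(a, 25) -> a = 0; heap: [0-24 ALLOC][25-62 FREE]
malloc(1): first-fit scan over [0-24 ALLOC][25-62 FREE] -> 25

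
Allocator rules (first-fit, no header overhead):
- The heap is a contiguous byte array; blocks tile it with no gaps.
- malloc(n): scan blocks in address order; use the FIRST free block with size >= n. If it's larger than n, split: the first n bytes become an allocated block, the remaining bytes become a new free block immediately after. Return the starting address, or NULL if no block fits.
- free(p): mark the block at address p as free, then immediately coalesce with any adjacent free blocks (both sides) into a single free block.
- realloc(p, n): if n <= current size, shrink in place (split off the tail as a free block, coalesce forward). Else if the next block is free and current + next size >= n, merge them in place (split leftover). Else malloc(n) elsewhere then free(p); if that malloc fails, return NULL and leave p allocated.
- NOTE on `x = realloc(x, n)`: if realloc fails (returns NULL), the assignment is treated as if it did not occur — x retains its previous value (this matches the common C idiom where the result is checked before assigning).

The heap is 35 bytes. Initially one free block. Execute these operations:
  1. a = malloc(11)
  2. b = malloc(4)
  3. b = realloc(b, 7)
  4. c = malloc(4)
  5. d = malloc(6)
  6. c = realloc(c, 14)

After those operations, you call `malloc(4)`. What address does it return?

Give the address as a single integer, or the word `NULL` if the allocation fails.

Answer: 28

Derivation:
Op 1: a = malloc(11) -> a = 0; heap: [0-10 ALLOC][11-34 FREE]
Op 2: b = malloc(4) -> b = 11; heap: [0-10 ALLOC][11-14 ALLOC][15-34 FREE]
Op 3: b = realloc(b, 7) -> b = 11; heap: [0-10 ALLOC][11-17 ALLOC][18-34 FREE]
Op 4: c = malloc(4) -> c = 18; heap: [0-10 ALLOC][11-17 ALLOC][18-21 ALLOC][22-34 FREE]
Op 5: d = malloc(6) -> d = 22; heap: [0-10 ALLOC][11-17 ALLOC][18-21 ALLOC][22-27 ALLOC][28-34 FREE]
Op 6: c = realloc(c, 14) -> NULL (c unchanged); heap: [0-10 ALLOC][11-17 ALLOC][18-21 ALLOC][22-27 ALLOC][28-34 FREE]
malloc(4): first-fit scan over [0-10 ALLOC][11-17 ALLOC][18-21 ALLOC][22-27 ALLOC][28-34 FREE] -> 28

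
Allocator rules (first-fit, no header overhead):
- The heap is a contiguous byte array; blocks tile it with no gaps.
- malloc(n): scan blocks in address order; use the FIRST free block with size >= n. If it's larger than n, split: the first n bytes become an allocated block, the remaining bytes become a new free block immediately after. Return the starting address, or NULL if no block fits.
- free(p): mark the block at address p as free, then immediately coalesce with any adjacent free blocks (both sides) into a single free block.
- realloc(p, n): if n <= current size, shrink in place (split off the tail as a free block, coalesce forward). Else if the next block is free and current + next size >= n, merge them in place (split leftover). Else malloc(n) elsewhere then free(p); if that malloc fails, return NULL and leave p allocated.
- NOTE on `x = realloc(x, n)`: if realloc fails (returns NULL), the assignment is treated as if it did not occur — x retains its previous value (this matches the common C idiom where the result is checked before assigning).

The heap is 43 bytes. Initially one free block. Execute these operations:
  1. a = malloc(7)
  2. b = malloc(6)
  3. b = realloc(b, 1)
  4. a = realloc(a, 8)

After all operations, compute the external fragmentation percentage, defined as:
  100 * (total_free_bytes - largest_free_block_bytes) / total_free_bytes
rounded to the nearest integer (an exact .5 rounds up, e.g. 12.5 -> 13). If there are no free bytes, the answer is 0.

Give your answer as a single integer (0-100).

Answer: 21

Derivation:
Op 1: a = malloc(7) -> a = 0; heap: [0-6 ALLOC][7-42 FREE]
Op 2: b = malloc(6) -> b = 7; heap: [0-6 ALLOC][7-12 ALLOC][13-42 FREE]
Op 3: b = realloc(b, 1) -> b = 7; heap: [0-6 ALLOC][7-7 ALLOC][8-42 FREE]
Op 4: a = realloc(a, 8) -> a = 8; heap: [0-6 FREE][7-7 ALLOC][8-15 ALLOC][16-42 FREE]
Free blocks: [7 27] total_free=34 largest=27 -> 100*(34-27)/34 = 700/34 ≈ 20.588 -> rounds to 21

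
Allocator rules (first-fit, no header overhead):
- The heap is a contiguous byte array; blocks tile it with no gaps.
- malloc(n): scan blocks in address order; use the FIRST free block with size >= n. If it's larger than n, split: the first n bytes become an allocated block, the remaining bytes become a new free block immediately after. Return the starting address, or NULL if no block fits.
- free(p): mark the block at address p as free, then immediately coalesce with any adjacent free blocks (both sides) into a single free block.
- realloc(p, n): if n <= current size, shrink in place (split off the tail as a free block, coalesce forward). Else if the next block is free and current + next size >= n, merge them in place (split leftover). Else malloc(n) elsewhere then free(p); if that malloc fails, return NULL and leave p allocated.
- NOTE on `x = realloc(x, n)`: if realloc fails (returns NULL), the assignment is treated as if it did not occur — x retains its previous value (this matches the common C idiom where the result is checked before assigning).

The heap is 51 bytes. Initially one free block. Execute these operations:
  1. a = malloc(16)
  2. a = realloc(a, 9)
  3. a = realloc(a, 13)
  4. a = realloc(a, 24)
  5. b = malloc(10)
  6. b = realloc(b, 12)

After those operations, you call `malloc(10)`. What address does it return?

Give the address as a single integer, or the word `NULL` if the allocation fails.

Answer: 36

Derivation:
Op 1: a = malloc(16) -> a = 0; heap: [0-15 ALLOC][16-50 FREE]
Op 2: a = realloc(a, 9) -> a = 0; heap: [0-8 ALLOC][9-50 FREE]
Op 3: a = realloc(a, 13) -> a = 0; heap: [0-12 ALLOC][13-50 FREE]
Op 4: a = realloc(a, 24) -> a = 0; heap: [0-23 ALLOC][24-50 FREE]
Op 5: b = malloc(10) -> b = 24; heap: [0-23 ALLOC][24-33 ALLOC][34-50 FREE]
Op 6: b = realloc(b, 12) -> b = 24; heap: [0-23 ALLOC][24-35 ALLOC][36-50 FREE]
malloc(10): first-fit scan over [0-23 ALLOC][24-35 ALLOC][36-50 FREE] -> 36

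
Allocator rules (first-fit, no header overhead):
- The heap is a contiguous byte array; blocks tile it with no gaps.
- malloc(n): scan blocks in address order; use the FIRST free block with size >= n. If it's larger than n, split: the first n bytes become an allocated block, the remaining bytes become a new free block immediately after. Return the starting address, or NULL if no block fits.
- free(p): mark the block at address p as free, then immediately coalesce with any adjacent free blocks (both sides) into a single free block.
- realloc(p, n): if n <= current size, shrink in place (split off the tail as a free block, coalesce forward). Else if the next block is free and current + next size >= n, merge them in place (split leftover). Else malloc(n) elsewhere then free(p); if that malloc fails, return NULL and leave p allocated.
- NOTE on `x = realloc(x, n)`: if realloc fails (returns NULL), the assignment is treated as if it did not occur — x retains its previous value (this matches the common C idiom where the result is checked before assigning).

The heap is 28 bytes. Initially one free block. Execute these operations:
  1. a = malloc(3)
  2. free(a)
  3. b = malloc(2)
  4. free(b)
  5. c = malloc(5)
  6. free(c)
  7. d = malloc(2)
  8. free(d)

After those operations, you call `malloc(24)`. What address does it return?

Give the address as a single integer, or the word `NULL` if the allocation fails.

Op 1: a = malloc(3) -> a = 0; heap: [0-2 ALLOC][3-27 FREE]
Op 2: free(a) -> (freed a); heap: [0-27 FREE]
Op 3: b = malloc(2) -> b = 0; heap: [0-1 ALLOC][2-27 FREE]
Op 4: free(b) -> (freed b); heap: [0-27 FREE]
Op 5: c = malloc(5) -> c = 0; heap: [0-4 ALLOC][5-27 FREE]
Op 6: free(c) -> (freed c); heap: [0-27 FREE]
Op 7: d = malloc(2) -> d = 0; heap: [0-1 ALLOC][2-27 FREE]
Op 8: free(d) -> (freed d); heap: [0-27 FREE]
malloc(24): first-fit scan over [0-27 FREE] -> 0

Answer: 0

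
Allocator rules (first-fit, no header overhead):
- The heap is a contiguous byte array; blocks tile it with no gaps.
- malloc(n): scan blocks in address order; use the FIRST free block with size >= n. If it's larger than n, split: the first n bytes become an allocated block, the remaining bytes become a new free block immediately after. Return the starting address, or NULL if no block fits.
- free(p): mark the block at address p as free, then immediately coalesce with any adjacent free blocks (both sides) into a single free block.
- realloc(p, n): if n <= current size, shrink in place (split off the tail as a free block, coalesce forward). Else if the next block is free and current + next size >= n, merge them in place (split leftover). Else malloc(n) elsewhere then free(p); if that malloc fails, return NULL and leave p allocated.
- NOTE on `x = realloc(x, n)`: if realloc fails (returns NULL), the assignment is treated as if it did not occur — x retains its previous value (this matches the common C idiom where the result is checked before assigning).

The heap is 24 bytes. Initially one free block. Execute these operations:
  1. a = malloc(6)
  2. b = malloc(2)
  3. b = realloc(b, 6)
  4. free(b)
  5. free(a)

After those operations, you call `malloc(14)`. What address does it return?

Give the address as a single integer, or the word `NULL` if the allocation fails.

Answer: 0

Derivation:
Op 1: a = malloc(6) -> a = 0; heap: [0-5 ALLOC][6-23 FREE]
Op 2: b = malloc(2) -> b = 6; heap: [0-5 ALLOC][6-7 ALLOC][8-23 FREE]
Op 3: b = realloc(b, 6) -> b = 6; heap: [0-5 ALLOC][6-11 ALLOC][12-23 FREE]
Op 4: free(b) -> (freed b); heap: [0-5 ALLOC][6-23 FREE]
Op 5: free(a) -> (freed a); heap: [0-23 FREE]
malloc(14): first-fit scan over [0-23 FREE] -> 0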